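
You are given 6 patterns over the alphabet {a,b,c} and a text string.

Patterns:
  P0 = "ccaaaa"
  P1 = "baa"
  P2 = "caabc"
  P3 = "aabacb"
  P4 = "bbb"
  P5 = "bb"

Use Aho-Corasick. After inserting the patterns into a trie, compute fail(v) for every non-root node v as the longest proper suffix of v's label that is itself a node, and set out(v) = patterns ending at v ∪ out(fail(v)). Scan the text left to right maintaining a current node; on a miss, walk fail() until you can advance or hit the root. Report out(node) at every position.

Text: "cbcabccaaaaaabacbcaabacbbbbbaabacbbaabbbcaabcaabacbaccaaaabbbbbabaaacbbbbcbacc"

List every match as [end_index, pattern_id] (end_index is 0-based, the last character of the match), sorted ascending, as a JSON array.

Build automaton:
Trie (insert patterns):
  0='ε' goto a→14 b→7 c→1
  1='c' goto a→10 c→2
  2='cc' goto a→3
  3='cca' goto a→4
  4='ccaa' goto a→5
  5='ccaaa' goto a→6
  6='ccaaaa' goto ·  [P0 ends]
  7='b' goto a→8 b→20
  8='ba' goto a→9
  9='baa' goto ·  [P1 ends]
  10='ca' goto a→11
  11='caa' goto b→12
  12='caab' goto c→13
  13='caabc' goto ·  [P2 ends]
  14='a' goto a→15
  15='aa' goto b→16
  16='aab' goto a→17
  17='aaba' goto c→18
  18='aabac' goto b→19
  19='aabacb' goto ·  [P3 ends]
  20='bb' goto b→21  [P5 ends]
  21='bbb' goto ·  [P4 ends]

BFS fail/out derivation:
  n1('c'): parent n0 fail=0; on 'c' 0 → fail=0;  out ∅∪∅=∅
  n7('b'): parent n0 fail=0; on 'b' 0 → fail=0;  out ∅∪∅=∅
  n14('a'): parent n0 fail=0; on 'a' 0 → fail=0;  out ∅∪∅=∅
  n2('cc'): parent n1 fail=0; on 'c' 0 → fail=1;  out ∅∪∅=∅
  n8('ba'): parent n7 fail=0; on 'a' 0 → fail=14;  out ∅∪∅=∅
  n10('ca'): parent n1 fail=0; on 'a' 0 → fail=14;  out ∅∪∅=∅
  n15('aa'): parent n14 fail=0; on 'a' 0 → fail=14;  out ∅∪∅=∅
  n20('bb'): parent n7 fail=0; on 'b' 0 → fail=7;  out {5}∪∅={5}
  n3('cca'): parent n2 fail=1; on 'a' 1 → fail=10;  out ∅∪∅=∅
  n9('baa'): parent n8 fail=14; on 'a' 14 → fail=15;  out {1}∪∅={1}
  n11('caa'): parent n10 fail=14; on 'a' 14 → fail=15;  out ∅∪∅=∅
  n16('aab'): parent n15 fail=14; on 'b' 14→0 → fail=7;  out ∅∪∅=∅
  n21('bbb'): parent n20 fail=7; on 'b' 7 → fail=20;  out {4}∪{5}={4,5}
  n4('ccaa'): parent n3 fail=10; on 'a' 10 → fail=11;  out ∅∪∅=∅
  n12('caab'): parent n11 fail=15; on 'b' 15 → fail=16;  out ∅∪∅=∅
  n17('aaba'): parent n16 fail=7; on 'a' 7 → fail=8;  out ∅∪∅=∅
  n5('ccaaa'): parent n4 fail=11; on 'a' 11→15→14 → fail=15;  out ∅∪∅=∅
  n13('caabc'): parent n12 fail=16; on 'c' 16→7→0 → fail=1;  out {2}∪∅={2}
  n18('aabac'): parent n17 fail=8; on 'c' 8→14→0 → fail=1;  out ∅∪∅=∅
  n6('ccaaaa'): parent n5 fail=15; on 'a' 15→14 → fail=15;  out {0}∪∅={0}
  n19('aabacb'): parent n18 fail=1; on 'b' 1→0 → fail=7;  out {3}∪∅={3}

Run:
i=0 'c': node 0→1
i=1 'b': node 1→7 (fail-walked)
i=2 'c': node 7→1 (fail-walked)
i=3 'a': node 1→10
i=4 'b': node 10→7 (fail-walked)
i=5 'c': node 7→1 (fail-walked)
i=6 'c': node 1→2
i=7 'a': node 2→3
i=8 'a': node 3→4
i=9 'a': node 4→5
i=10 'a': node 5→6  emit P0@[5:10]
i=11 'a': node 6→15 (fail-walked)
i=12 'a': node 15→15 (fail-walked)
i=13 'b': node 15→16
i=14 'a': node 16→17
i=15 'c': node 17→18
i=16 'b': node 18→19  emit P3@[11:16]
i=17 'c': node 19→1 (fail-walked)
i=18 'a': node 1→10
i=19 'a': node 10→11
i=20 'b': node 11→12
i=21 'a': node 12→17 (fail-walked)
i=22 'c': node 17→18
i=23 'b': node 18→19  emit P3@[18:23]
i=24 'b': node 19→20 (fail-walked)  emit P5@[23:24]
i=25 'b': node 20→21  emit P4@[23:25],P5@[24:25]
i=26 'b': node 21→21 (fail-walked)  emit P4@[24:26],P5@[25:26]
i=27 'b': node 21→21 (fail-walked)  emit P4@[25:27],P5@[26:27]
i=28 'a': node 21→8 (fail-walked)
i=29 'a': node 8→9  emit P1@[27:29]
i=30 'b': node 9→16 (fail-walked)
i=31 'a': node 16→17
i=32 'c': node 17→18
i=33 'b': node 18→19  emit P3@[28:33]
i=34 'b': node 19→20 (fail-walked)  emit P5@[33:34]
i=35 'a': node 20→8 (fail-walked)
i=36 'a': node 8→9  emit P1@[34:36]
i=37 'b': node 9→16 (fail-walked)
i=38 'b': node 16→20 (fail-walked)  emit P5@[37:38]
i=39 'b': node 20→21  emit P4@[37:39],P5@[38:39]
i=40 'c': node 21→1 (fail-walked)
i=41 'a': node 1→10
i=42 'a': node 10→11
i=43 'b': node 11→12
i=44 'c': node 12→13  emit P2@[40:44]
i=45 'a': node 13→10 (fail-walked)
i=46 'a': node 10→11
i=47 'b': node 11→12
i=48 'a': node 12→17 (fail-walked)
i=49 'c': node 17→18
i=50 'b': node 18→19  emit P3@[45:50]
i=51 'a': node 19→8 (fail-walked)
i=52 'c': node 8→1 (fail-walked)
i=53 'c': node 1→2
i=54 'a': node 2→3
i=55 'a': node 3→4
i=56 'a': node 4→5
i=57 'a': node 5→6  emit P0@[52:57]
i=58 'b': node 6→16 (fail-walked)
i=59 'b': node 16→20 (fail-walked)  emit P5@[58:59]
i=60 'b': node 20→21  emit P4@[58:60],P5@[59:60]
i=61 'b': node 21→21 (fail-walked)  emit P4@[59:61],P5@[60:61]
i=62 'b': node 21→21 (fail-walked)  emit P4@[60:62],P5@[61:62]
i=63 'a': node 21→8 (fail-walked)
i=64 'b': node 8→7 (fail-walked)
i=65 'a': node 7→8
i=66 'a': node 8→9  emit P1@[64:66]
i=67 'a': node 9→15 (fail-walked)
i=68 'c': node 15→1 (fail-walked)
i=69 'b': node 1→7 (fail-walked)
i=70 'b': node 7→20  emit P5@[69:70]
i=71 'b': node 20→21  emit P4@[69:71],P5@[70:71]
i=72 'b': node 21→21 (fail-walked)  emit P4@[70:72],P5@[71:72]
i=73 'c': node 21→1 (fail-walked)
i=74 'b': node 1→7 (fail-walked)
i=75 'a': node 7→8
i=76 'c': node 8→1 (fail-walked)
i=77 'c': node 1→2

Result: [[10,0],[16,3],[23,3],[24,5],[25,4],[25,5],[26,4],[26,5],[27,4],[27,5],[29,1],[33,3],[34,5],[36,1],[38,5],[39,4],[39,5],[44,2],[50,3],[57,0],[59,5],[60,4],[60,5],[61,4],[61,5],[62,4],[62,5],[66,1],[70,5],[71,4],[71,5],[72,4],[72,5]]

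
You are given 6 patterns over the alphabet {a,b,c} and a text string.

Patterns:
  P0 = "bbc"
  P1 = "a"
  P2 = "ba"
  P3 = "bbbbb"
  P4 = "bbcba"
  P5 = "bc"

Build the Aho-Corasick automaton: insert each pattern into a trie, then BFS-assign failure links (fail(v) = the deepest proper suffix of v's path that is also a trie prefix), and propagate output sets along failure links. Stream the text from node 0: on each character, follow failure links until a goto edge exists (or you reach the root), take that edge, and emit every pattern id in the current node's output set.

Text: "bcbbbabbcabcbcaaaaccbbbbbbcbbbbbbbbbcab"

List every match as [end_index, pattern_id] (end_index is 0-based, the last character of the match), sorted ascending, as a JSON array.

Construct AC machine:
Trie nodes:
  n0 'ε': a→4 b→1
  n1 'b': a→5 b→2 c→11
  n2 'bb': b→6 c→3
  n3 'bbc': b→9  [P0 ends]
  n4 'a': ·  [P1 ends]
  n5 'ba': ·  [P2 ends]
  n6 'bbb': b→7
  n7 'bbbb': b→8
  n8 'bbbbb': ·  [P3 ends]
  n9 'bbcb': a→10
  n10 'bbcba': ·  [P4 ends]
  n11 'bc': ·  [P5 ends]

BFS fail/out derivation:
  fail(1) 'b': from fail(0)=0 chase 'b': 0 ⇒ 0;  out=∅∪out(0)=∅
  fail(4) 'a': from fail(0)=0 chase 'a': 0 ⇒ 0;  out={1}∪out(0)={1}
  fail(2) 'bb': from fail(1)=0 chase 'b': 0 ⇒ 1;  out=∅∪out(1)=∅
  fail(5) 'ba': from fail(1)=0 chase 'a': 0 ⇒ 4;  out={2}∪out(4)={1,2}
  fail(11) 'bc': from fail(1)=0 chase 'c': 0 ⇒ 0;  out={5}∪out(0)={5}
  fail(3) 'bbc': from fail(2)=1 chase 'c': 1 ⇒ 11;  out={0}∪out(11)={0,5}
  fail(6) 'bbb': from fail(2)=1 chase 'b': 1 ⇒ 2;  out=∅∪out(2)=∅
  fail(7) 'bbbb': from fail(6)=2 chase 'b': 2 ⇒ 6;  out=∅∪out(6)=∅
  fail(9) 'bbcb': from fail(3)=11 chase 'b': 11→0 ⇒ 1;  out=∅∪out(1)=∅
  fail(8) 'bbbbb': from fail(7)=6 chase 'b': 6 ⇒ 7;  out={3}∪out(7)={3}
  fail(10) 'bbcba': from fail(9)=1 chase 'a': 1 ⇒ 5;  out={4}∪out(5)={1,2,4}

Scan:
[0] read 'b'  n0⇒n1
[1] read 'c'  n1⇒n11  → match P5@[0:1]
[2] read 'b'  n11⇒n1 (via fail)
[3] read 'b'  n1⇒n2
[4] read 'b'  n2⇒n6
[5] read 'a'  n6⇒n5 (via fail)  → match P1@[5:5],P2@[4:5]
[6] read 'b'  n5⇒n1 (via fail)
[7] read 'b'  n1⇒n2
[8] read 'c'  n2⇒n3  → match P0@[6:8],P5@[7:8]
[9] read 'a'  n3⇒n4 (via fail)  → match P1@[9:9]
[10] read 'b'  n4⇒n1 (via fail)
[11] read 'c'  n1⇒n11  → match P5@[10:11]
[12] read 'b'  n11⇒n1 (via fail)
[13] read 'c'  n1⇒n11  → match P5@[12:13]
[14] read 'a'  n11⇒n4 (via fail)  → match P1@[14:14]
[15] read 'a'  n4⇒n4 (via fail)  → match P1@[15:15]
[16] read 'a'  n4⇒n4 (via fail)  → match P1@[16:16]
[17] read 'a'  n4⇒n4 (via fail)  → match P1@[17:17]
[18] read 'c'  n4⇒n0 (via fail)
[19] read 'c'  n0⇒n0
[20] read 'b'  n0⇒n1
[21] read 'b'  n1⇒n2
[22] read 'b'  n2⇒n6
[23] read 'b'  n6⇒n7
[24] read 'b'  n7⇒n8  → match P3@[20:24]
[25] read 'b'  n8⇒n8 (via fail)  → match P3@[21:25]
[26] read 'c'  n8⇒n3 (via fail)  → match P0@[24:26],P5@[25:26]
[27] read 'b'  n3⇒n9
[28] read 'b'  n9⇒n2 (via fail)
[29] read 'b'  n2⇒n6
[30] read 'b'  n6⇒n7
[31] read 'b'  n7⇒n8  → match P3@[27:31]
[32] read 'b'  n8⇒n8 (via fail)  → match P3@[28:32]
[33] read 'b'  n8⇒n8 (via fail)  → match P3@[29:33]
[34] read 'b'  n8⇒n8 (via fail)  → match P3@[30:34]
[35] read 'b'  n8⇒n8 (via fail)  → match P3@[31:35]
[36] read 'c'  n8⇒n3 (via fail)  → match P0@[34:36],P5@[35:36]
[37] read 'a'  n3⇒n4 (via fail)  → match P1@[37:37]
[38] read 'b'  n4⇒n1 (via fail)

Result: [[1,5],[5,1],[5,2],[8,0],[8,5],[9,1],[11,5],[13,5],[14,1],[15,1],[16,1],[17,1],[24,3],[25,3],[26,0],[26,5],[31,3],[32,3],[33,3],[34,3],[35,3],[36,0],[36,5],[37,1]]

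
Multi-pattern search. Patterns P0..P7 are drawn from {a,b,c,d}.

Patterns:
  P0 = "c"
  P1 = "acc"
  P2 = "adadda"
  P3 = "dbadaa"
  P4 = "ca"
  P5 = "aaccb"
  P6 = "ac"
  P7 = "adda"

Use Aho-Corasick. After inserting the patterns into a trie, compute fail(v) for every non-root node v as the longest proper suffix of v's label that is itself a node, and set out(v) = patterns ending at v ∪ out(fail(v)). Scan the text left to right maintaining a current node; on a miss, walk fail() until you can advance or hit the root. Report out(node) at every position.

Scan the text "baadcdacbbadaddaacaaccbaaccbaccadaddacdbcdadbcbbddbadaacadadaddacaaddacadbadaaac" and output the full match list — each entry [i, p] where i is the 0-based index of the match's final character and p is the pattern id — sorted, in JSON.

Build:
Trie nodes:
  0='ε' goto a→2 c→1 d→10
  1='c' goto a→16  [P0 ends]
  2='a' goto a→17 c→3 d→5
  3='ac' goto c→4  [P6 ends]
  4='acc' goto ·  [P1 ends]
  5='ad' goto a→6 d→21
  6='ada' goto d→7
  7='adad' goto d→8
  8='adadd' goto a→9
  9='adadda' goto ·  [P2 ends]
  10='d' goto b→11
  11='db' goto a→12
  12='dba' goto d→13
  13='dbad' goto a→14
  14='dbada' goto a→15
  15='dbadaa' goto ·  [P3 ends]
  16='ca' goto ·  [P4 ends]
  17='aa' goto c→18
  18='aac' goto c→19
  19='aacc' goto b→20
  20='aaccb' goto ·  [P5 ends]
  21='add' goto a→22
  22='adda' goto ·  [P7 ends]

Failure links (BFS by depth):
  n1('c'): parent n0 fail=0; on 'c' 0 → fail=0;  out {0}∪∅={0}
  n2('a'): parent n0 fail=0; on 'a' 0 → fail=0;  out ∅∪∅=∅
  n10('d'): parent n0 fail=0; on 'd' 0 → fail=0;  out ∅∪∅=∅
  n3('ac'): parent n2 fail=0; on 'c' 0 → fail=1;  out {6}∪{0}={0,6}
  n5('ad'): parent n2 fail=0; on 'd' 0 → fail=10;  out ∅∪∅=∅
  n11('db'): parent n10 fail=0; on 'b' 0 → fail=0;  out ∅∪∅=∅
  n16('ca'): parent n1 fail=0; on 'a' 0 → fail=2;  out {4}∪∅={4}
  n17('aa'): parent n2 fail=0; on 'a' 0 → fail=2;  out ∅∪∅=∅
  n4('acc'): parent n3 fail=1; on 'c' 1→0 → fail=1;  out {1}∪{0}={0,1}
  n6('ada'): parent n5 fail=10; on 'a' 10→0 → fail=2;  out ∅∪∅=∅
  n12('dba'): parent n11 fail=0; on 'a' 0 → fail=2;  out ∅∪∅=∅
  n18('aac'): parent n17 fail=2; on 'c' 2 → fail=3;  out ∅∪{0,6}={0,6}
  n21('add'): parent n5 fail=10; on 'd' 10→0 → fail=10;  out ∅∪∅=∅
  n7('adad'): parent n6 fail=2; on 'd' 2 → fail=5;  out ∅∪∅=∅
  n13('dbad'): parent n12 fail=2; on 'd' 2 → fail=5;  out ∅∪∅=∅
  n19('aacc'): parent n18 fail=3; on 'c' 3 → fail=4;  out ∅∪{0,1}={0,1}
  n22('adda'): parent n21 fail=10; on 'a' 10→0 → fail=2;  out {7}∪∅={7}
  n8('adadd'): parent n7 fail=5; on 'd' 5 → fail=21;  out ∅∪∅=∅
  n14('dbada'): parent n13 fail=5; on 'a' 5 → fail=6;  out ∅∪∅=∅
  n20('aaccb'): parent n19 fail=4; on 'b' 4→1→0 → fail=0;  out {5}∪∅={5}
  n9('adadda'): parent n8 fail=21; on 'a' 21 → fail=22;  out {2}∪{7}={2,7}
  n15('dbadaa'): parent n14 fail=6; on 'a' 6→2 → fail=17;  out {3}∪∅={3}

Text stream:
pos 0 'b': at 0
pos 1 'a': at 2
pos 2 'a': at 17
pos 3 'd': at 5 (fail-walked)
pos 4 'c': at 1 (fail-walked)  → match P0@[4:4]
pos 5 'd': at 10 (fail-walked)
pos 6 'a': at 2 (fail-walked)
pos 7 'c': at 3  → match P0@[7:7],P6@[6:7]
pos 8 'b': at 0 (fail-walked)
pos 9 'b': at 0
pos 10 'a': at 2
pos 11 'd': at 5
pos 12 'a': at 6
pos 13 'd': at 7
pos 14 'd': at 8
pos 15 'a': at 9  → match P2@[10:15],P7@[12:15]
pos 16 'a': at 17 (fail-walked)
pos 17 'c': at 18  → match P0@[17:17],P6@[16:17]
pos 18 'a': at 16 (fail-walked)  → match P4@[17:18]
pos 19 'a': at 17 (fail-walked)
pos 20 'c': at 18  → match P0@[20:20],P6@[19:20]
pos 21 'c': at 19  → match P0@[21:21],P1@[19:21]
pos 22 'b': at 20  → match P5@[18:22]
pos 23 'a': at 2 (fail-walked)
pos 24 'a': at 17
pos 25 'c': at 18  → match P0@[25:25],P6@[24:25]
pos 26 'c': at 19  → match P0@[26:26],P1@[24:26]
pos 27 'b': at 20  → match P5@[23:27]
pos 28 'a': at 2 (fail-walked)
pos 29 'c': at 3  → match P0@[29:29],P6@[28:29]
pos 30 'c': at 4  → match P0@[30:30],P1@[28:30]
pos 31 'a': at 16 (fail-walked)  → match P4@[30:31]
pos 32 'd': at 5 (fail-walked)
pos 33 'a': at 6
pos 34 'd': at 7
pos 35 'd': at 8
pos 36 'a': at 9  → match P2@[31:36],P7@[33:36]
pos 37 'c': at 3 (fail-walked)  → match P0@[37:37],P6@[36:37]
pos 38 'd': at 10 (fail-walked)
pos 39 'b': at 11
pos 40 'c': at 1 (fail-walked)  → match P0@[40:40]
pos 41 'd': at 10 (fail-walked)
pos 42 'a': at 2 (fail-walked)
pos 43 'd': at 5
pos 44 'b': at 11 (fail-walked)
pos 45 'c': at 1 (fail-walked)  → match P0@[45:45]
pos 46 'b': at 0 (fail-walked)
pos 47 'b': at 0
pos 48 'd': at 10
pos 49 'd': at 10 (fail-walked)
pos 50 'b': at 11
pos 51 'a': at 12
pos 52 'd': at 13
pos 53 'a': at 14
pos 54 'a': at 15  → match P3@[49:54]
pos 55 'c': at 18 (fail-walked)  → match P0@[55:55],P6@[54:55]
pos 56 'a': at 16 (fail-walked)  → match P4@[55:56]
pos 57 'd': at 5 (fail-walked)
pos 58 'a': at 6
pos 59 'd': at 7
pos 60 'a': at 6 (fail-walked)
pos 61 'd': at 7
pos 62 'd': at 8
pos 63 'a': at 9  → match P2@[58:63],P7@[60:63]
pos 64 'c': at 3 (fail-walked)  → match P0@[64:64],P6@[63:64]
pos 65 'a': at 16 (fail-walked)  → match P4@[64:65]
pos 66 'a': at 17 (fail-walked)
pos 67 'd': at 5 (fail-walked)
pos 68 'd': at 21
pos 69 'a': at 22  → match P7@[66:69]
pos 70 'c': at 3 (fail-walked)  → match P0@[70:70],P6@[69:70]
pos 71 'a': at 16 (fail-walked)  → match P4@[70:71]
pos 72 'd': at 5 (fail-walked)
pos 73 'b': at 11 (fail-walked)
pos 74 'a': at 12
pos 75 'd': at 13
pos 76 'a': at 14
pos 77 'a': at 15  → match P3@[72:77]
pos 78 'a': at 17 (fail-walked)
pos 79 'c': at 18  → match P0@[79:79],P6@[78:79]

Matches: [[4,0],[7,0],[7,6],[15,2],[15,7],[17,0],[17,6],[18,4],[20,0],[20,6],[21,0],[21,1],[22,5],[25,0],[25,6],[26,0],[26,1],[27,5],[29,0],[29,6],[30,0],[30,1],[31,4],[36,2],[36,7],[37,0],[37,6],[40,0],[45,0],[54,3],[55,0],[55,6],[56,4],[63,2],[63,7],[64,0],[64,6],[65,4],[69,7],[70,0],[70,6],[71,4],[77,3],[79,0],[79,6]]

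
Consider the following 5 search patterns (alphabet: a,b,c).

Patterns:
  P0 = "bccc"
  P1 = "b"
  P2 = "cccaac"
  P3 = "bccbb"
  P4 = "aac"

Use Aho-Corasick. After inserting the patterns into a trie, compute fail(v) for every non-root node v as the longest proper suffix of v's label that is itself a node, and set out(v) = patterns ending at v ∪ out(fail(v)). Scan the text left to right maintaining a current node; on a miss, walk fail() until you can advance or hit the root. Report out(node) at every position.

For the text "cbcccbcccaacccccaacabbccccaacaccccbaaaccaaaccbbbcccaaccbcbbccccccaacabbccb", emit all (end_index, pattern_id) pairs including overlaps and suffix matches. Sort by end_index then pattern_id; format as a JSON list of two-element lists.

Build automaton:
Trie (insert patterns):
  0='ε' goto a→13 b→1 c→5
  1='b' goto c→2  ←P1
  2='bc' goto c→3
  3='bcc' goto b→11 c→4
  4='bccc' goto ·  ←P0
  5='c' goto c→6
  6='cc' goto c→7
  7='ccc' goto a→8
  8='ccca' goto a→9
  9='cccaa' goto c→10
  10='cccaac' goto ·  ←P2
  11='bccb' goto b→12
  12='bccbb' goto ·  ←P3
  13='a' goto a→14
  14='aa' goto c→15
  15='aac' goto ·  ←P4

Failure links (BFS by depth):
  fail(1) 'b': from fail(0)=0 chase 'b': 0 ⇒ 0;  out={1}∪out(0)={1}
  fail(5) 'c': from fail(0)=0 chase 'c': 0 ⇒ 0;  out=∅∪out(0)=∅
  fail(13) 'a': from fail(0)=0 chase 'a': 0 ⇒ 0;  out=∅∪out(0)=∅
  fail(2) 'bc': from fail(1)=0 chase 'c': 0 ⇒ 5;  out=∅∪out(5)=∅
  fail(6) 'cc': from fail(5)=0 chase 'c': 0 ⇒ 5;  out=∅∪out(5)=∅
  fail(14) 'aa': from fail(13)=0 chase 'a': 0 ⇒ 13;  out=∅∪out(13)=∅
  fail(3) 'bcc': from fail(2)=5 chase 'c': 5 ⇒ 6;  out=∅∪out(6)=∅
  fail(7) 'ccc': from fail(6)=5 chase 'c': 5 ⇒ 6;  out=∅∪out(6)=∅
  fail(15) 'aac': from fail(14)=13 chase 'c': 13→0 ⇒ 5;  out={4}∪out(5)={4}
  fail(4) 'bccc': from fail(3)=6 chase 'c': 6 ⇒ 7;  out={0}∪out(7)={0}
  fail(8) 'ccca': from fail(7)=6 chase 'a': 6→5→0 ⇒ 13;  out=∅∪out(13)=∅
  fail(11) 'bccb': from fail(3)=6 chase 'b': 6→5→0 ⇒ 1;  out=∅∪out(1)={1}
  fail(9) 'cccaa': from fail(8)=13 chase 'a': 13 ⇒ 14;  out=∅∪out(14)=∅
  fail(12) 'bccbb': from fail(11)=1 chase 'b': 1→0 ⇒ 1;  out={3}∪out(1)={1,3}
  fail(10) 'cccaac': from fail(9)=14 chase 'c': 14 ⇒ 15;  out={2}∪out(15)={2,4}

Text stream:
[0] read 'c'  n0⇒n5
[1] read 'b'  n5⇒n1 (via fail)  ** P1@[1:1]
[2] read 'c'  n1⇒n2
[3] read 'c'  n2⇒n3
[4] read 'c'  n3⇒n4  ** P0@[1:4]
[5] read 'b'  n4⇒n1 (via fail)  ** P1@[5:5]
[6] read 'c'  n1⇒n2
[7] read 'c'  n2⇒n3
[8] read 'c'  n3⇒n4  ** P0@[5:8]
[9] read 'a'  n4⇒n8 (via fail)
[10] read 'a'  n8⇒n9
[11] read 'c'  n9⇒n10  ** P2@[6:11],P4@[9:11]
[12] read 'c'  n10⇒n6 (via fail)
[13] read 'c'  n6⇒n7
[14] read 'c'  n7⇒n7 (via fail)
[15] read 'c'  n7⇒n7 (via fail)
[16] read 'a'  n7⇒n8
[17] read 'a'  n8⇒n9
[18] read 'c'  n9⇒n10  ** P2@[13:18],P4@[16:18]
[19] read 'a'  n10⇒n13 (via fail)
[20] read 'b'  n13⇒n1 (via fail)  ** P1@[20:20]
[21] read 'b'  n1⇒n1 (via fail)  ** P1@[21:21]
[22] read 'c'  n1⇒n2
[23] read 'c'  n2⇒n3
[24] read 'c'  n3⇒n4  ** P0@[21:24]
[25] read 'c'  n4⇒n7 (via fail)
[26] read 'a'  n7⇒n8
[27] read 'a'  n8⇒n9
[28] read 'c'  n9⇒n10  ** P2@[23:28],P4@[26:28]
[29] read 'a'  n10⇒n13 (via fail)
[30] read 'c'  n13⇒n5 (via fail)
[31] read 'c'  n5⇒n6
[32] read 'c'  n6⇒n7
[33] read 'c'  n7⇒n7 (via fail)
[34] read 'b'  n7⇒n1 (via fail)  ** P1@[34:34]
[35] read 'a'  n1⇒n13 (via fail)
[36] read 'a'  n13⇒n14
[37] read 'a'  n14⇒n14 (via fail)
[38] read 'c'  n14⇒n15  ** P4@[36:38]
[39] read 'c'  n15⇒n6 (via fail)
[40] read 'a'  n6⇒n13 (via fail)
[41] read 'a'  n13⇒n14
[42] read 'a'  n14⇒n14 (via fail)
[43] read 'c'  n14⇒n15  ** P4@[41:43]
[44] read 'c'  n15⇒n6 (via fail)
[45] read 'b'  n6⇒n1 (via fail)  ** P1@[45:45]
[46] read 'b'  n1⇒n1 (via fail)  ** P1@[46:46]
[47] read 'b'  n1⇒n1 (via fail)  ** P1@[47:47]
[48] read 'c'  n1⇒n2
[49] read 'c'  n2⇒n3
[50] read 'c'  n3⇒n4  ** P0@[47:50]
[51] read 'a'  n4⇒n8 (via fail)
[52] read 'a'  n8⇒n9
[53] read 'c'  n9⇒n10  ** P2@[48:53],P4@[51:53]
[54] read 'c'  n10⇒n6 (via fail)
[55] read 'b'  n6⇒n1 (via fail)  ** P1@[55:55]
[56] read 'c'  n1⇒n2
[57] read 'b'  n2⇒n1 (via fail)  ** P1@[57:57]
[58] read 'b'  n1⇒n1 (via fail)  ** P1@[58:58]
[59] read 'c'  n1⇒n2
[60] read 'c'  n2⇒n3
[61] read 'c'  n3⇒n4  ** P0@[58:61]
[62] read 'c'  n4⇒n7 (via fail)
[63] read 'c'  n7⇒n7 (via fail)
[64] read 'c'  n7⇒n7 (via fail)
[65] read 'a'  n7⇒n8
[66] read 'a'  n8⇒n9
[67] read 'c'  n9⇒n10  ** P2@[62:67],P4@[65:67]
[68] read 'a'  n10⇒n13 (via fail)
[69] read 'b'  n13⇒n1 (via fail)  ** P1@[69:69]
[70] read 'b'  n1⇒n1 (via fail)  ** P1@[70:70]
[71] read 'c'  n1⇒n2
[72] read 'c'  n2⇒n3
[73] read 'b'  n3⇒n11  ** P1@[73:73]

Matches: [[1,1],[4,0],[5,1],[8,0],[11,2],[11,4],[18,2],[18,4],[20,1],[21,1],[24,0],[28,2],[28,4],[34,1],[38,4],[43,4],[45,1],[46,1],[47,1],[50,0],[53,2],[53,4],[55,1],[57,1],[58,1],[61,0],[67,2],[67,4],[69,1],[70,1],[73,1]]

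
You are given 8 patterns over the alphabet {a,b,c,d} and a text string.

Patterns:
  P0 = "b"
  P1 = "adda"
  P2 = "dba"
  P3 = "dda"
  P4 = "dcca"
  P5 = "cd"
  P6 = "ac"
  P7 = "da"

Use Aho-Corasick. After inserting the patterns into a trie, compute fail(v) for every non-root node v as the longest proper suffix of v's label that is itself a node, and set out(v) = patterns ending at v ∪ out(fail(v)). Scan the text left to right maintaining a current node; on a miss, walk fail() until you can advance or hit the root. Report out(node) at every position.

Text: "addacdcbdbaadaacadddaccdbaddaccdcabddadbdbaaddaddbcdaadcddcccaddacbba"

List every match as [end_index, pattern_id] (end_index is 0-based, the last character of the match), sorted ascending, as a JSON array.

Construct AC machine:
Trie (insert patterns):
  n0 'ε': a→2 b→1 c→14 d→6
  n1 'b': ·  ←P0
  n2 'a': c→16 d→3
  n3 'ad': d→4
  n4 'add': a→5
  n5 'adda': ·  ←P1
  n6 'd': a→17 b→7 c→11 d→9
  n7 'db': a→8
  n8 'dba': ·  ←P2
  n9 'dd': a→10
  n10 'dda': ·  ←P3
  n11 'dc': c→12
  n12 'dcc': a→13
  n13 'dcca': ·  ←P4
  n14 'c': d→15
  n15 'cd': ·  ←P5
  n16 'ac': ·  ←P6
  n17 'da': ·  ←P7

Failure links (BFS by depth):
  fail(1) 'b': from fail(0)=0 chase 'b': 0 ⇒ 0;  out={0}∪out(0)={0}
  fail(2) 'a': from fail(0)=0 chase 'a': 0 ⇒ 0;  out=∅∪out(0)=∅
  fail(6) 'd': from fail(0)=0 chase 'd': 0 ⇒ 0;  out=∅∪out(0)=∅
  fail(14) 'c': from fail(0)=0 chase 'c': 0 ⇒ 0;  out=∅∪out(0)=∅
  fail(3) 'ad': from fail(2)=0 chase 'd': 0 ⇒ 6;  out=∅∪out(6)=∅
  fail(7) 'db': from fail(6)=0 chase 'b': 0 ⇒ 1;  out=∅∪out(1)={0}
  fail(9) 'dd': from fail(6)=0 chase 'd': 0 ⇒ 6;  out=∅∪out(6)=∅
  fail(11) 'dc': from fail(6)=0 chase 'c': 0 ⇒ 14;  out=∅∪out(14)=∅
  fail(15) 'cd': from fail(14)=0 chase 'd': 0 ⇒ 6;  out={5}∪out(6)={5}
  fail(16) 'ac': from fail(2)=0 chase 'c': 0 ⇒ 14;  out={6}∪out(14)={6}
  fail(17) 'da': from fail(6)=0 chase 'a': 0 ⇒ 2;  out={7}∪out(2)={7}
  fail(4) 'add': from fail(3)=6 chase 'd': 6 ⇒ 9;  out=∅∪out(9)=∅
  fail(8) 'dba': from fail(7)=1 chase 'a': 1→0 ⇒ 2;  out={2}∪out(2)={2}
  fail(10) 'dda': from fail(9)=6 chase 'a': 6 ⇒ 17;  out={3}∪out(17)={3,7}
  fail(12) 'dcc': from fail(11)=14 chase 'c': 14→0 ⇒ 14;  out=∅∪out(14)=∅
  fail(5) 'adda': from fail(4)=9 chase 'a': 9 ⇒ 10;  out={1}∪out(10)={1,3,7}
  fail(13) 'dcca': from fail(12)=14 chase 'a': 14→0 ⇒ 2;  out={4}∪out(2)={4}

Scan:
pos 0 'a': at 2
pos 1 'd': at 3
pos 2 'd': at 4
pos 3 'a': at 5  ** P1@[0:3],P3@[1:3],P7@[2:3]
pos 4 'c': at 16 (fail-walked)  ** P6@[3:4]
pos 5 'd': at 15 (fail-walked)  ** P5@[4:5]
pos 6 'c': at 11 (fail-walked)
pos 7 'b': at 1 (fail-walked)  ** P0@[7:7]
pos 8 'd': at 6 (fail-walked)
pos 9 'b': at 7  ** P0@[9:9]
pos 10 'a': at 8  ** P2@[8:10]
pos 11 'a': at 2 (fail-walked)
pos 12 'd': at 3
pos 13 'a': at 17 (fail-walked)  ** P7@[12:13]
pos 14 'a': at 2 (fail-walked)
pos 15 'c': at 16  ** P6@[14:15]
pos 16 'a': at 2 (fail-walked)
pos 17 'd': at 3
pos 18 'd': at 4
pos 19 'd': at 9 (fail-walked)
pos 20 'a': at 10  ** P3@[18:20],P7@[19:20]
pos 21 'c': at 16 (fail-walked)  ** P6@[20:21]
pos 22 'c': at 14 (fail-walked)
pos 23 'd': at 15  ** P5@[22:23]
pos 24 'b': at 7 (fail-walked)  ** P0@[24:24]
pos 25 'a': at 8  ** P2@[23:25]
pos 26 'd': at 3 (fail-walked)
pos 27 'd': at 4
pos 28 'a': at 5  ** P1@[25:28],P3@[26:28],P7@[27:28]
pos 29 'c': at 16 (fail-walked)  ** P6@[28:29]
pos 30 'c': at 14 (fail-walked)
pos 31 'd': at 15  ** P5@[30:31]
pos 32 'c': at 11 (fail-walked)
pos 33 'a': at 2 (fail-walked)
pos 34 'b': at 1 (fail-walked)  ** P0@[34:34]
pos 35 'd': at 6 (fail-walked)
pos 36 'd': at 9
pos 37 'a': at 10  ** P3@[35:37],P7@[36:37]
pos 38 'd': at 3 (fail-walked)
pos 39 'b': at 7 (fail-walked)  ** P0@[39:39]
pos 40 'd': at 6 (fail-walked)
pos 41 'b': at 7  ** P0@[41:41]
pos 42 'a': at 8  ** P2@[40:42]
pos 43 'a': at 2 (fail-walked)
pos 44 'd': at 3
pos 45 'd': at 4
pos 46 'a': at 5  ** P1@[43:46],P3@[44:46],P7@[45:46]
pos 47 'd': at 3 (fail-walked)
pos 48 'd': at 4
pos 49 'b': at 7 (fail-walked)  ** P0@[49:49]
pos 50 'c': at 14 (fail-walked)
pos 51 'd': at 15  ** P5@[50:51]
pos 52 'a': at 17 (fail-walked)  ** P7@[51:52]
pos 53 'a': at 2 (fail-walked)
pos 54 'd': at 3
pos 55 'c': at 11 (fail-walked)
pos 56 'd': at 15 (fail-walked)  ** P5@[55:56]
pos 57 'd': at 9 (fail-walked)
pos 58 'c': at 11 (fail-walked)
pos 59 'c': at 12
pos 60 'c': at 14 (fail-walked)
pos 61 'a': at 2 (fail-walked)
pos 62 'd': at 3
pos 63 'd': at 4
pos 64 'a': at 5  ** P1@[61:64],P3@[62:64],P7@[63:64]
pos 65 'c': at 16 (fail-walked)  ** P6@[64:65]
pos 66 'b': at 1 (fail-walked)  ** P0@[66:66]
pos 67 'b': at 1 (fail-walked)  ** P0@[67:67]
pos 68 'a': at 2 (fail-walked)

Result: [[3,1],[3,3],[3,7],[4,6],[5,5],[7,0],[9,0],[10,2],[13,7],[15,6],[20,3],[20,7],[21,6],[23,5],[24,0],[25,2],[28,1],[28,3],[28,7],[29,6],[31,5],[34,0],[37,3],[37,7],[39,0],[41,0],[42,2],[46,1],[46,3],[46,7],[49,0],[51,5],[52,7],[56,5],[64,1],[64,3],[64,7],[65,6],[66,0],[67,0]]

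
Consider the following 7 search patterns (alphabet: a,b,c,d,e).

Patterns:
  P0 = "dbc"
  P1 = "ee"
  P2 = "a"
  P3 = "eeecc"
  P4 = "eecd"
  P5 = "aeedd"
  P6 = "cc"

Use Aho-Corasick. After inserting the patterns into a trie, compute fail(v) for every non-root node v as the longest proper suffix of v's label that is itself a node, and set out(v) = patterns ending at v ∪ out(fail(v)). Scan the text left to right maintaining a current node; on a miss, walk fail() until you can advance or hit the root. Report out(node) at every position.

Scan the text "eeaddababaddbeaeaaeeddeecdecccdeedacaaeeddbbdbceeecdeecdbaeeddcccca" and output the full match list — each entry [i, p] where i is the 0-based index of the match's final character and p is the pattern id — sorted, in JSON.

Construct AC machine:
Trie (insert patterns):
  n0 'ε': a→6 c→16 d→1 e→4
  n1 'd': b→2
  n2 'db': c→3
  n3 'dbc': ·  [P0 ends]
  n4 'e': e→5
  n5 'ee': c→10 e→7  [P1 ends]
  n6 'a': e→12  [P2 ends]
  n7 'eee': c→8
  n8 'eeec': c→9
  n9 'eeecc': ·  [P3 ends]
  n10 'eec': d→11
  n11 'eecd': ·  [P4 ends]
  n12 'ae': e→13
  n13 'aee': d→14
  n14 'aeed': d→15
  n15 'aeedd': ·  [P5 ends]
  n16 'c': c→17
  n17 'cc': ·  [P6 ends]

Failure links (BFS by depth):
  fail(1) 'd': from fail(0)=0 chase 'd': 0 ⇒ 0;  out=∅∪out(0)=∅
  fail(4) 'e': from fail(0)=0 chase 'e': 0 ⇒ 0;  out=∅∪out(0)=∅
  fail(6) 'a': from fail(0)=0 chase 'a': 0 ⇒ 0;  out={2}∪out(0)={2}
  fail(16) 'c': from fail(0)=0 chase 'c': 0 ⇒ 0;  out=∅∪out(0)=∅
  fail(2) 'db': from fail(1)=0 chase 'b': 0 ⇒ 0;  out=∅∪out(0)=∅
  fail(5) 'ee': from fail(4)=0 chase 'e': 0 ⇒ 4;  out={1}∪out(4)={1}
  fail(12) 'ae': from fail(6)=0 chase 'e': 0 ⇒ 4;  out=∅∪out(4)=∅
  fail(17) 'cc': from fail(16)=0 chase 'c': 0 ⇒ 16;  out={6}∪out(16)={6}
  fail(3) 'dbc': from fail(2)=0 chase 'c': 0 ⇒ 16;  out={0}∪out(16)={0}
  fail(7) 'eee': from fail(5)=4 chase 'e': 4 ⇒ 5;  out=∅∪out(5)={1}
  fail(10) 'eec': from fail(5)=4 chase 'c': 4→0 ⇒ 16;  out=∅∪out(16)=∅
  fail(13) 'aee': from fail(12)=4 chase 'e': 4 ⇒ 5;  out=∅∪out(5)={1}
  fail(8) 'eeec': from fail(7)=5 chase 'c': 5 ⇒ 10;  out=∅∪out(10)=∅
  fail(11) 'eecd': from fail(10)=16 chase 'd': 16→0 ⇒ 1;  out={4}∪out(1)={4}
  fail(14) 'aeed': from fail(13)=5 chase 'd': 5→4→0 ⇒ 1;  out=∅∪out(1)=∅
  fail(9) 'eeecc': from fail(8)=10 chase 'c': 10→16 ⇒ 17;  out={3}∪out(17)={3,6}
  fail(15) 'aeedd': from fail(14)=1 chase 'd': 1→0 ⇒ 1;  out={5}∪out(1)={5}

Scan:
i=0 'e': node 0→4
i=1 'e': node 4→5  emit P1@[0:1]
i=2 'a': node 5→6 ·f  emit P2@[2:2]
i=3 'd': node 6→1 ·f
i=4 'd': node 1→1 ·f
i=5 'a': node 1→6 ·f  emit P2@[5:5]
i=6 'b': node 6→0 ·f
i=7 'a': node 0→6  emit P2@[7:7]
i=8 'b': node 6→0 ·f
i=9 'a': node 0→6  emit P2@[9:9]
i=10 'd': node 6→1 ·f
i=11 'd': node 1→1 ·f
i=12 'b': node 1→2
i=13 'e': node 2→4 ·f
i=14 'a': node 4→6 ·f  emit P2@[14:14]
i=15 'e': node 6→12
i=16 'a': node 12→6 ·f  emit P2@[16:16]
i=17 'a': node 6→6 ·f  emit P2@[17:17]
i=18 'e': node 6→12
i=19 'e': node 12→13  emit P1@[18:19]
i=20 'd': node 13→14
i=21 'd': node 14→15  emit P5@[17:21]
i=22 'e': node 15→4 ·f
i=23 'e': node 4→5  emit P1@[22:23]
i=24 'c': node 5→10
i=25 'd': node 10→11  emit P4@[22:25]
i=26 'e': node 11→4 ·f
i=27 'c': node 4→16 ·f
i=28 'c': node 16→17  emit P6@[27:28]
i=29 'c': node 17→17 ·f  emit P6@[28:29]
i=30 'd': node 17→1 ·f
i=31 'e': node 1→4 ·f
i=32 'e': node 4→5  emit P1@[31:32]
i=33 'd': node 5→1 ·f
i=34 'a': node 1→6 ·f  emit P2@[34:34]
i=35 'c': node 6→16 ·f
i=36 'a': node 16→6 ·f  emit P2@[36:36]
i=37 'a': node 6→6 ·f  emit P2@[37:37]
i=38 'e': node 6→12
i=39 'e': node 12→13  emit P1@[38:39]
i=40 'd': node 13→14
i=41 'd': node 14→15  emit P5@[37:41]
i=42 'b': node 15→2 ·f
i=43 'b': node 2→0 ·f
i=44 'd': node 0→1
i=45 'b': node 1→2
i=46 'c': node 2→3  emit P0@[44:46]
i=47 'e': node 3→4 ·f
i=48 'e': node 4→5  emit P1@[47:48]
i=49 'e': node 5→7  emit P1@[48:49]
i=50 'c': node 7→8
i=51 'd': node 8→11 ·f  emit P4@[48:51]
i=52 'e': node 11→4 ·f
i=53 'e': node 4→5  emit P1@[52:53]
i=54 'c': node 5→10
i=55 'd': node 10→11  emit P4@[52:55]
i=56 'b': node 11→2 ·f
i=57 'a': node 2→6 ·f  emit P2@[57:57]
i=58 'e': node 6→12
i=59 'e': node 12→13  emit P1@[58:59]
i=60 'd': node 13→14
i=61 'd': node 14→15  emit P5@[57:61]
i=62 'c': node 15→16 ·f
i=63 'c': node 16→17  emit P6@[62:63]
i=64 'c': node 17→17 ·f  emit P6@[63:64]
i=65 'c': node 17→17 ·f  emit P6@[64:65]
i=66 'a': node 17→6 ·f  emit P2@[66:66]

Result: [[1,1],[2,2],[5,2],[7,2],[9,2],[14,2],[16,2],[17,2],[19,1],[21,5],[23,1],[25,4],[28,6],[29,6],[32,1],[34,2],[36,2],[37,2],[39,1],[41,5],[46,0],[48,1],[49,1],[51,4],[53,1],[55,4],[57,2],[59,1],[61,5],[63,6],[64,6],[65,6],[66,2]]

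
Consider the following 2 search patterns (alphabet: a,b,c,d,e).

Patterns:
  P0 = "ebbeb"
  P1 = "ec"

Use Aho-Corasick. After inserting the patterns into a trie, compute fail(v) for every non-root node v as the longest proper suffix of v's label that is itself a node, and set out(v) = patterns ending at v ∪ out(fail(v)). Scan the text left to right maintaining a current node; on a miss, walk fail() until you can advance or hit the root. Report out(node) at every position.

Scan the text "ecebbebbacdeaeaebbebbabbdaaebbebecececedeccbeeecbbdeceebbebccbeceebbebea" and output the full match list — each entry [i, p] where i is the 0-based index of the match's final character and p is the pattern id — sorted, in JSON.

Build automaton:
Trie nodes:
  n0 'ε': e→1
  n1 'e': b→2 c→6
  n2 'eb': b→3
  n3 'ebb': e→4
  n4 'ebbe': b→5
  n5 'ebbeb': ·  ←P0
  n6 'ec': ·  ←P1

Failure links (BFS by depth):
  fail(1) 'e': from fail(0)=0 chase 'e': 0 ⇒ 0;  out=∅∪out(0)=∅
  fail(2) 'eb': from fail(1)=0 chase 'b': 0 ⇒ 0;  out=∅∪out(0)=∅
  fail(6) 'ec': from fail(1)=0 chase 'c': 0 ⇒ 0;  out={1}∪out(0)={1}
  fail(3) 'ebb': from fail(2)=0 chase 'b': 0 ⇒ 0;  out=∅∪out(0)=∅
  fail(4) 'ebbe': from fail(3)=0 chase 'e': 0 ⇒ 1;  out=∅∪out(1)=∅
  fail(5) 'ebbeb': from fail(4)=1 chase 'b': 1 ⇒ 2;  out={0}∪out(2)={0}

Run:
[0] read 'e'  n0⇒n1
[1] read 'c'  n1⇒n6  emit P1@[0:1]
[2] read 'e'  n6⇒n1 (via fail)
[3] read 'b'  n1⇒n2
[4] read 'b'  n2⇒n3
[5] read 'e'  n3⇒n4
[6] read 'b'  n4⇒n5  emit P0@[2:6]
[7] read 'b'  n5⇒n3 (via fail)
[8] read 'a'  n3⇒n0 (via fail)
[9] read 'c'  n0⇒n0
[10] read 'd'  n0⇒n0
[11] read 'e'  n0⇒n1
[12] read 'a'  n1⇒n0 (via fail)
[13] read 'e'  n0⇒n1
[14] read 'a'  n1⇒n0 (via fail)
[15] read 'e'  n0⇒n1
[16] read 'b'  n1⇒n2
[17] read 'b'  n2⇒n3
[18] read 'e'  n3⇒n4
[19] read 'b'  n4⇒n5  emit P0@[15:19]
[20] read 'b'  n5⇒n3 (via fail)
[21] read 'a'  n3⇒n0 (via fail)
[22] read 'b'  n0⇒n0
[23] read 'b'  n0⇒n0
[24] read 'd'  n0⇒n0
[25] read 'a'  n0⇒n0
[26] read 'a'  n0⇒n0
[27] read 'e'  n0⇒n1
[28] read 'b'  n1⇒n2
[29] read 'b'  n2⇒n3
[30] read 'e'  n3⇒n4
[31] read 'b'  n4⇒n5  emit P0@[27:31]
[32] read 'e'  n5⇒n1 (via fail)
[33] read 'c'  n1⇒n6  emit P1@[32:33]
[34] read 'e'  n6⇒n1 (via fail)
[35] read 'c'  n1⇒n6  emit P1@[34:35]
[36] read 'e'  n6⇒n1 (via fail)
[37] read 'c'  n1⇒n6  emit P1@[36:37]
[38] read 'e'  n6⇒n1 (via fail)
[39] read 'd'  n1⇒n0 (via fail)
[40] read 'e'  n0⇒n1
[41] read 'c'  n1⇒n6  emit P1@[40:41]
[42] read 'c'  n6⇒n0 (via fail)
[43] read 'b'  n0⇒n0
[44] read 'e'  n0⇒n1
[45] read 'e'  n1⇒n1 (via fail)
[46] read 'e'  n1⇒n1 (via fail)
[47] read 'c'  n1⇒n6  emit P1@[46:47]
[48] read 'b'  n6⇒n0 (via fail)
[49] read 'b'  n0⇒n0
[50] read 'd'  n0⇒n0
[51] read 'e'  n0⇒n1
[52] read 'c'  n1⇒n6  emit P1@[51:52]
[53] read 'e'  n6⇒n1 (via fail)
[54] read 'e'  n1⇒n1 (via fail)
[55] read 'b'  n1⇒n2
[56] read 'b'  n2⇒n3
[57] read 'e'  n3⇒n4
[58] read 'b'  n4⇒n5  emit P0@[54:58]
[59] read 'c'  n5⇒n0 (via fail)
[60] read 'c'  n0⇒n0
[61] read 'b'  n0⇒n0
[62] read 'e'  n0⇒n1
[63] read 'c'  n1⇒n6  emit P1@[62:63]
[64] read 'e'  n6⇒n1 (via fail)
[65] read 'e'  n1⇒n1 (via fail)
[66] read 'b'  n1⇒n2
[67] read 'b'  n2⇒n3
[68] read 'e'  n3⇒n4
[69] read 'b'  n4⇒n5  emit P0@[65:69]
[70] read 'e'  n5⇒n1 (via fail)
[71] read 'a'  n1⇒n0 (via fail)

Matches: [[1,1],[6,0],[19,0],[31,0],[33,1],[35,1],[37,1],[41,1],[47,1],[52,1],[58,0],[63,1],[69,0]]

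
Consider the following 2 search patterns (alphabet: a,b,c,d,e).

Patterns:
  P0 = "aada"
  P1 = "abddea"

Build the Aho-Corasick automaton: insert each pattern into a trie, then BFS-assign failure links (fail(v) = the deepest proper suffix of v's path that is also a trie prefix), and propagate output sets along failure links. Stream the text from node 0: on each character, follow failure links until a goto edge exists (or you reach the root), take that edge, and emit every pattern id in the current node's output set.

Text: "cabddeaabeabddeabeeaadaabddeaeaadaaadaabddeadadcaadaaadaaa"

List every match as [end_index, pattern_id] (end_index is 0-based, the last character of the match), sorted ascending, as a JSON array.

Build:
Trie (insert patterns):
  0='ε' goto a→1
  1='a' goto a→2 b→5
  2='aa' goto d→3
  3='aad' goto a→4
  4='aada' goto ·  ←P0
  5='ab' goto d→6
  6='abd' goto d→7
  7='abdd' goto e→8
  8='abdde' goto a→9
  9='abddea' goto ·  ←P1

Failure links (BFS by depth):
  fail(1) 'a': from fail(0)=0 chase 'a': 0 ⇒ 0;  out=∅∪out(0)=∅
  fail(2) 'aa': from fail(1)=0 chase 'a': 0 ⇒ 1;  out=∅∪out(1)=∅
  fail(5) 'ab': from fail(1)=0 chase 'b': 0 ⇒ 0;  out=∅∪out(0)=∅
  fail(3) 'aad': from fail(2)=1 chase 'd': 1→0 ⇒ 0;  out=∅∪out(0)=∅
  fail(6) 'abd': from fail(5)=0 chase 'd': 0 ⇒ 0;  out=∅∪out(0)=∅
  fail(4) 'aada': from fail(3)=0 chase 'a': 0 ⇒ 1;  out={0}∪out(1)={0}
  fail(7) 'abdd': from fail(6)=0 chase 'd': 0 ⇒ 0;  out=∅∪out(0)=∅
  fail(8) 'abdde': from fail(7)=0 chase 'e': 0 ⇒ 0;  out=∅∪out(0)=∅
  fail(9) 'abddea': from fail(8)=0 chase 'a': 0 ⇒ 1;  out={1}∪out(1)={1}

Text stream:
pos 0 'c': at 0
pos 1 'a': at 1
pos 2 'b': at 5
pos 3 'd': at 6
pos 4 'd': at 7
pos 5 'e': at 8
pos 6 'a': at 9  ** P1@[1:6]
pos 7 'a': at 2 (via fail)
pos 8 'b': at 5 (via fail)
pos 9 'e': at 0 (via fail)
pos 10 'a': at 1
pos 11 'b': at 5
pos 12 'd': at 6
pos 13 'd': at 7
pos 14 'e': at 8
pos 15 'a': at 9  ** P1@[10:15]
pos 16 'b': at 5 (via fail)
pos 17 'e': at 0 (via fail)
pos 18 'e': at 0
pos 19 'a': at 1
pos 20 'a': at 2
pos 21 'd': at 3
pos 22 'a': at 4  ** P0@[19:22]
pos 23 'a': at 2 (via fail)
pos 24 'b': at 5 (via fail)
pos 25 'd': at 6
pos 26 'd': at 7
pos 27 'e': at 8
pos 28 'a': at 9  ** P1@[23:28]
pos 29 'e': at 0 (via fail)
pos 30 'a': at 1
pos 31 'a': at 2
pos 32 'd': at 3
pos 33 'a': at 4  ** P0@[30:33]
pos 34 'a': at 2 (via fail)
pos 35 'a': at 2 (via fail)
pos 36 'd': at 3
pos 37 'a': at 4  ** P0@[34:37]
pos 38 'a': at 2 (via fail)
pos 39 'b': at 5 (via fail)
pos 40 'd': at 6
pos 41 'd': at 7
pos 42 'e': at 8
pos 43 'a': at 9  ** P1@[38:43]
pos 44 'd': at 0 (via fail)
pos 45 'a': at 1
pos 46 'd': at 0 (via fail)
pos 47 'c': at 0
pos 48 'a': at 1
pos 49 'a': at 2
pos 50 'd': at 3
pos 51 'a': at 4  ** P0@[48:51]
pos 52 'a': at 2 (via fail)
pos 53 'a': at 2 (via fail)
pos 54 'd': at 3
pos 55 'a': at 4  ** P0@[52:55]
pos 56 'a': at 2 (via fail)
pos 57 'a': at 2 (via fail)

Matches: [[6,1],[15,1],[22,0],[28,1],[33,0],[37,0],[43,1],[51,0],[55,0]]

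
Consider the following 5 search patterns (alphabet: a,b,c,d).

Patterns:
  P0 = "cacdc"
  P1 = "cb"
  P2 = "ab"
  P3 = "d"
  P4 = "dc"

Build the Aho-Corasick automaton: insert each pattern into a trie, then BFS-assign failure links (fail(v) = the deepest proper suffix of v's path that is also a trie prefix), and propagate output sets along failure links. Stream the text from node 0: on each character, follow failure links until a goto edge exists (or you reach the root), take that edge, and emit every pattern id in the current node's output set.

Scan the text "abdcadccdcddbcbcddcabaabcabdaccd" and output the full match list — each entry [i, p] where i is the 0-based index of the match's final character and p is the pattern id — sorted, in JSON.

Build:
Trie nodes:
  0='ε' goto a→7 c→1 d→9
  1='c' goto a→2 b→6
  2='ca' goto c→3
  3='cac' goto d→4
  4='cacd' goto c→5
  5='cacdc' goto ·  ←P0
  6='cb' goto ·  ←P1
  7='a' goto b→8
  8='ab' goto ·  ←P2
  9='d' goto c→10  ←P3
  10='dc' goto ·  ←P4

BFS fail/out derivation:
  fail(1) 'c': from fail(0)=0 chase 'c': 0 ⇒ 0;  out=∅∪out(0)=∅
  fail(7) 'a': from fail(0)=0 chase 'a': 0 ⇒ 0;  out=∅∪out(0)=∅
  fail(9) 'd': from fail(0)=0 chase 'd': 0 ⇒ 0;  out={3}∪out(0)={3}
  fail(2) 'ca': from fail(1)=0 chase 'a': 0 ⇒ 7;  out=∅∪out(7)=∅
  fail(6) 'cb': from fail(1)=0 chase 'b': 0 ⇒ 0;  out={1}∪out(0)={1}
  fail(8) 'ab': from fail(7)=0 chase 'b': 0 ⇒ 0;  out={2}∪out(0)={2}
  fail(10) 'dc': from fail(9)=0 chase 'c': 0 ⇒ 1;  out={4}∪out(1)={4}
  fail(3) 'cac': from fail(2)=7 chase 'c': 7→0 ⇒ 1;  out=∅∪out(1)=∅
  fail(4) 'cacd': from fail(3)=1 chase 'd': 1→0 ⇒ 9;  out=∅∪out(9)={3}
  fail(5) 'cacdc': from fail(4)=9 chase 'c': 9 ⇒ 10;  out={0}∪out(10)={0,4}

Scan:
[0] read 'a'  n0⇒n7
[1] read 'b'  n7⇒n8  → match P2@[0:1]
[2] read 'd'  n8⇒n9 ·f  → match P3@[2:2]
[3] read 'c'  n9⇒n10  → match P4@[2:3]
[4] read 'a'  n10⇒n2 ·f
[5] read 'd'  n2⇒n9 ·f  → match P3@[5:5]
[6] read 'c'  n9⇒n10  → match P4@[5:6]
[7] read 'c'  n10⇒n1 ·f
[8] read 'd'  n1⇒n9 ·f  → match P3@[8:8]
[9] read 'c'  n9⇒n10  → match P4@[8:9]
[10] read 'd'  n10⇒n9 ·f  → match P3@[10:10]
[11] read 'd'  n9⇒n9 ·f  → match P3@[11:11]
[12] read 'b'  n9⇒n0 ·f
[13] read 'c'  n0⇒n1
[14] read 'b'  n1⇒n6  → match P1@[13:14]
[15] read 'c'  n6⇒n1 ·f
[16] read 'd'  n1⇒n9 ·f  → match P3@[16:16]
[17] read 'd'  n9⇒n9 ·f  → match P3@[17:17]
[18] read 'c'  n9⇒n10  → match P4@[17:18]
[19] read 'a'  n10⇒n2 ·f
[20] read 'b'  n2⇒n8 ·f  → match P2@[19:20]
[21] read 'a'  n8⇒n7 ·f
[22] read 'a'  n7⇒n7 ·f
[23] read 'b'  n7⇒n8  → match P2@[22:23]
[24] read 'c'  n8⇒n1 ·f
[25] read 'a'  n1⇒n2
[26] read 'b'  n2⇒n8 ·f  → match P2@[25:26]
[27] read 'd'  n8⇒n9 ·f  → match P3@[27:27]
[28] read 'a'  n9⇒n7 ·f
[29] read 'c'  n7⇒n1 ·f
[30] read 'c'  n1⇒n1 ·f
[31] read 'd'  n1⇒n9 ·f  → match P3@[31:31]

Result: [[1,2],[2,3],[3,4],[5,3],[6,4],[8,3],[9,4],[10,3],[11,3],[14,1],[16,3],[17,3],[18,4],[20,2],[23,2],[26,2],[27,3],[31,3]]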